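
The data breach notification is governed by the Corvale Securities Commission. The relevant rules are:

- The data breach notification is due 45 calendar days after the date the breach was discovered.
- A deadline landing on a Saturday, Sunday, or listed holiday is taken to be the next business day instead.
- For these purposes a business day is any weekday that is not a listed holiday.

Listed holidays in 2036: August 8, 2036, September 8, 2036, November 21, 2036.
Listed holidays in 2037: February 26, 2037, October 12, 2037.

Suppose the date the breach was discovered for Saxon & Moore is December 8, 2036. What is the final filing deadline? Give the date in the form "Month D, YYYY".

January 22, 2037

From December 8, 2036, 45 calendar days later is January 22, 2037.
January 22, 2037 is a Thursday and not a listed holiday, so it stands.
The final due date is January 22, 2037.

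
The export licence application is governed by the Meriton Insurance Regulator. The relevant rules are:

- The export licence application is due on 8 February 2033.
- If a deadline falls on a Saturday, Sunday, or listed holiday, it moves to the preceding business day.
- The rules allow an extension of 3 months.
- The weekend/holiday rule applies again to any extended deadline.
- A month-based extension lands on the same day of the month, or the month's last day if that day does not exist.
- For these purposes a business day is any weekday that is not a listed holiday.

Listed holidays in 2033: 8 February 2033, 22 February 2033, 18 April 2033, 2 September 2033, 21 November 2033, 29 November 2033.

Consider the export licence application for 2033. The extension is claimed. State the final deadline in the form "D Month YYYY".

6 May 2033

Start from the fixed due date, 8 February 2033.
8 February 2033 is a listed holiday; the preceding business day is 7 February 2033 (Monday).
The 3 months extension carries 7 February 2033 to 7 May 2033.
7 May 2033 falls on a Saturday. Rolling to the preceding business day gives 6 May 2033, a Friday.
The final due date is 6 May 2033.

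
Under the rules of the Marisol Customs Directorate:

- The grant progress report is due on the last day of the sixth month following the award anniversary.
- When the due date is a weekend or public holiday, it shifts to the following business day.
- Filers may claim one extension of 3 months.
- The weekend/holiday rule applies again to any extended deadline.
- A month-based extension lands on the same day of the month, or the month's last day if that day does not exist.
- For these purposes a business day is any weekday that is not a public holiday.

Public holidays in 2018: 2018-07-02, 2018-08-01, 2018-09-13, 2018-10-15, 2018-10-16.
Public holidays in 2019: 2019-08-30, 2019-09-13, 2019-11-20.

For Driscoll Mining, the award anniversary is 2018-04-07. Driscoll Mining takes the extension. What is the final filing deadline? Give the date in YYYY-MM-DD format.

2019-01-31

6 months after 2018-04-07 is October 2018; that month ends on 2018-10-31.
Since 2018-10-31 is a Wednesday and not a holiday, the date is unchanged.
The 3 months extension carries 2018-10-31 to 2019-01-31.
Since 2019-01-31 is a Thursday and not a holiday, the date is unchanged.
So the filing is due 2019-01-31.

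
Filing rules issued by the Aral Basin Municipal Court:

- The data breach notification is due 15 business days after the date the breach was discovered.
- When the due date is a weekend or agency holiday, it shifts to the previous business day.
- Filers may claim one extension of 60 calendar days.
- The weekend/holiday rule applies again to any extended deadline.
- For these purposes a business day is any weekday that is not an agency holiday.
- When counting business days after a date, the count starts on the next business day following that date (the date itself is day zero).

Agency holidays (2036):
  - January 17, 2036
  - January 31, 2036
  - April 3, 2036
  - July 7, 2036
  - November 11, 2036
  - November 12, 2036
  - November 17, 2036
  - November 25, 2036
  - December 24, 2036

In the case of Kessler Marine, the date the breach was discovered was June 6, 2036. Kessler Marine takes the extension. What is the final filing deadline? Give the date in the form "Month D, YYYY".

August 26, 2036

15 business days after June 6, 2036, excluding weekends and holidays, is June 27, 2036.
June 27, 2036 falls on a Friday, which is a business day, so no adjustment is needed.
With the 60-day extension, June 27, 2036 becomes August 26, 2036.
August 26, 2036 is a Tuesday and not a listed holiday, so it stands.
Final deadline: August 26, 2036.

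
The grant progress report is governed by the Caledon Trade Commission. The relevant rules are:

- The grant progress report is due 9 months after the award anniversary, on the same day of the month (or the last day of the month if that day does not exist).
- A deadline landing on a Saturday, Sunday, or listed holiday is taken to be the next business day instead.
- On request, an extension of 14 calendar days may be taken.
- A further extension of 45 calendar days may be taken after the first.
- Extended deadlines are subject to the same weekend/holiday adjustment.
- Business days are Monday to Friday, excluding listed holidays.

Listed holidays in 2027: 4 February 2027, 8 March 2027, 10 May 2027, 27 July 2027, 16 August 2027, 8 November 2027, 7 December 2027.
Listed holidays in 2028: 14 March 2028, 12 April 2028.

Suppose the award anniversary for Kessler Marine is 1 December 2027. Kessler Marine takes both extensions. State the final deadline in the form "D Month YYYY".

30 October 2028

Moving 9 months forward from 1 December 2027 on the corresponding day gives 1 September 2028.
1 September 2028 (Friday) is already a business day.
With the 14-day extension, 1 September 2028 becomes 15 September 2028.
Since 15 September 2028 is a Friday and not a holiday, the date is unchanged.
The 45-calendar-day extension moves the deadline from 15 September 2028 to 30 October 2028.
30 October 2028 falls on a Monday, which is a business day, so no adjustment is needed.
Deadline: 30 October 2028.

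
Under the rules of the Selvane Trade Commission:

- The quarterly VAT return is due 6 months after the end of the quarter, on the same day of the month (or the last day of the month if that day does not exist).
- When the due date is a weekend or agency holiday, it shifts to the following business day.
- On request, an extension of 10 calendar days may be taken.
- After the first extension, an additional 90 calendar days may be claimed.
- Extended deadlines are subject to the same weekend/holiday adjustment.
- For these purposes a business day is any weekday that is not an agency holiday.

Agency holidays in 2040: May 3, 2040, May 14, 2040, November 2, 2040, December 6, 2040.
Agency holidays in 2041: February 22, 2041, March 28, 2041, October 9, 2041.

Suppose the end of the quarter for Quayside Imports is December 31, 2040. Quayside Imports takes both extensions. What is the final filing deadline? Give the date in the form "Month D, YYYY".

Moving 6 months forward from December 31, 2040 on the corresponding day gives June 30, 2041 (day 31 does not exist in June, so the month's last day is used).
June 30, 2041 is a Sunday; the next business day is July 1, 2041 (Monday).
Add the 10 calendar-day extension to July 1, 2041: July 11, 2041.
Since July 11, 2041 is a Thursday and not a holiday, the date is unchanged.
The 90-calendar-day extension moves the deadline from July 11, 2041 to October 9, 2041.
October 9, 2041 is a listed holiday, so it moves to the next business day, October 10, 2041 (Thursday).
The final due date is October 10, 2041.

October 10, 2041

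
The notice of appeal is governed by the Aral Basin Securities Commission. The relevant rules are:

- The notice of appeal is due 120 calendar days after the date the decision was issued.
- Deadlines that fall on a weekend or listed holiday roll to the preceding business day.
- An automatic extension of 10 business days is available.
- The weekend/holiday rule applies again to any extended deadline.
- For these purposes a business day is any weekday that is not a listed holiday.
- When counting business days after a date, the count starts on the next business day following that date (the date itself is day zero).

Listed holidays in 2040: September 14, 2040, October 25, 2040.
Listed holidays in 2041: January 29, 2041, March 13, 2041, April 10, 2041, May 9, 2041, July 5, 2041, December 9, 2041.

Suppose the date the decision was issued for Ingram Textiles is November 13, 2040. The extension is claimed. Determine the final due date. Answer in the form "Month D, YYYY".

From November 13, 2040, 120 calendar days later is March 13, 2041.
March 13, 2041 falls on a listed holiday. Rolling to the preceding business day gives March 12, 2041, a Tuesday.
Counting 10 further business days from March 12, 2041 reaches March 27, 2041.
March 27, 2041 falls on a Wednesday, which is a business day, so no adjustment is needed.
Final deadline: March 27, 2041.

March 27, 2041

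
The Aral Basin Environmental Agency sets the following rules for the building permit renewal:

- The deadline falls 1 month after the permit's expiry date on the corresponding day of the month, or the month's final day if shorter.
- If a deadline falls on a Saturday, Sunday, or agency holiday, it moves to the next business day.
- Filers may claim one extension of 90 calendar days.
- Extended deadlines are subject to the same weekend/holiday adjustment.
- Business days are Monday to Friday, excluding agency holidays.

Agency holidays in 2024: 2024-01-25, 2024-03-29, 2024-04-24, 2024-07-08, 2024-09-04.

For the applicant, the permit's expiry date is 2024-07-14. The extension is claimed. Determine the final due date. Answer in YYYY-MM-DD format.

Moving 1 month forward from 2024-07-14 on the corresponding day gives 2024-08-14.
Since 2024-08-14 is a Wednesday and not a holiday, the date is unchanged.
With the 90-day extension, 2024-08-14 becomes 2024-11-12.
2024-11-12 is a Tuesday and not a listed holiday, so it stands.
Final deadline: 2024-11-12.

2024-11-12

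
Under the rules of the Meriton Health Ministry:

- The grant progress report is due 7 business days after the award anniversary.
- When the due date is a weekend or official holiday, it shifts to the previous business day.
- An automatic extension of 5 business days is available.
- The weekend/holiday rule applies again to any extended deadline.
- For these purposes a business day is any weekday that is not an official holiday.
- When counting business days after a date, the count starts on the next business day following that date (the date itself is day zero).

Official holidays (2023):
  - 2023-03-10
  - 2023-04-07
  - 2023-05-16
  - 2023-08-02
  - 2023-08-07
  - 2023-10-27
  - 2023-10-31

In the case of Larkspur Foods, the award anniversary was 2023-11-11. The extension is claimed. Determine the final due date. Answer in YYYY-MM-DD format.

2023-11-28

Starting the day after 2023-11-11 and counting 7 business days lands on 2023-11-21.
2023-11-21 is a Tuesday and not a listed holiday, so it stands.
Counting 5 further business days from 2023-11-21 reaches 2023-11-28.
2023-11-28 is a Tuesday and not a listed holiday, so it stands.
The final due date is 2023-11-28.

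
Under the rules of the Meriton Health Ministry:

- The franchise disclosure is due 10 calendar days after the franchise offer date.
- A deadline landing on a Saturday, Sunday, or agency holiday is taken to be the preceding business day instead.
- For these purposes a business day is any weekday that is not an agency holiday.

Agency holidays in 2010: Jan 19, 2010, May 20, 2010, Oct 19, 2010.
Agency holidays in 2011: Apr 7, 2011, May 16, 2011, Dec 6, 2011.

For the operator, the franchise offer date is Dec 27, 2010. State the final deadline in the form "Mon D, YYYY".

Jan 6, 2011

10 calendar days after Dec 27, 2010 is Jan 6, 2011.
Jan 6, 2011 falls on a Thursday, which is a business day, so no adjustment is needed.
The final due date is Jan 6, 2011.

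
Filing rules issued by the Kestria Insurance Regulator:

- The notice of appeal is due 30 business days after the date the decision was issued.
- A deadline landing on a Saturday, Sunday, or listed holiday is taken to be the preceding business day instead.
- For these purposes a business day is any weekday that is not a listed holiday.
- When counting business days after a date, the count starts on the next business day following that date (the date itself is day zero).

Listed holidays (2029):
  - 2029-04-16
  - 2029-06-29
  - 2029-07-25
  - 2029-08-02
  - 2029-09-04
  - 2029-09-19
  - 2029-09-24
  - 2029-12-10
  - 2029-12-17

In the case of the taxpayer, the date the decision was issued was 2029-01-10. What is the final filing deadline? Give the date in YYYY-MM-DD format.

2029-02-21

30 business days after 2029-01-10, excluding weekends and holidays, is 2029-02-21.
2029-02-21 (Wednesday) is already a business day.
Deadline: 2029-02-21.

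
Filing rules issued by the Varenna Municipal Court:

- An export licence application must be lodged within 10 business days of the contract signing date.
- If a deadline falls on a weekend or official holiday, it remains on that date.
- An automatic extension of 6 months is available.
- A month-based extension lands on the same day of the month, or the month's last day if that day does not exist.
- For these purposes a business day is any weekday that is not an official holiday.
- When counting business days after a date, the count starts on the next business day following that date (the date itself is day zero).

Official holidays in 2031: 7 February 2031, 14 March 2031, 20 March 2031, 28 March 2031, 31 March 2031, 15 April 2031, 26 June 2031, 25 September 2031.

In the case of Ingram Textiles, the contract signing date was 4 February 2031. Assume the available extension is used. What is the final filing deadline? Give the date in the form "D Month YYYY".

Starting the day after 4 February 2031 and counting 10 business days lands on 19 February 2031.
19 February 2031 is a Wednesday; no weekend or holiday adjustment applies.
Add 6 months to 19 February 2031: 19 August 2031.
19 August 2031 falls on a Tuesday. The rules make no weekend/holiday allowance, so it remains 19 August 2031.
The final due date is 19 August 2031.

19 August 2031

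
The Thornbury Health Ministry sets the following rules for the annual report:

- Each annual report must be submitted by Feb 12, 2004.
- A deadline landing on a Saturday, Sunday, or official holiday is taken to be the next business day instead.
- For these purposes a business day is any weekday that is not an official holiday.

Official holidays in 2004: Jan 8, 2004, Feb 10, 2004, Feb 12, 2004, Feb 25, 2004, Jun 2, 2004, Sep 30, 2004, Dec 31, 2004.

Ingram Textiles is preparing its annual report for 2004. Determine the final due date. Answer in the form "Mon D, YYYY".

Start from the fixed due date, Feb 12, 2004.
Feb 12, 2004 falls on a listed holiday. Rolling to the next business day gives Feb 13, 2004, a Friday.
Deadline: Feb 13, 2004.

Feb 13, 2004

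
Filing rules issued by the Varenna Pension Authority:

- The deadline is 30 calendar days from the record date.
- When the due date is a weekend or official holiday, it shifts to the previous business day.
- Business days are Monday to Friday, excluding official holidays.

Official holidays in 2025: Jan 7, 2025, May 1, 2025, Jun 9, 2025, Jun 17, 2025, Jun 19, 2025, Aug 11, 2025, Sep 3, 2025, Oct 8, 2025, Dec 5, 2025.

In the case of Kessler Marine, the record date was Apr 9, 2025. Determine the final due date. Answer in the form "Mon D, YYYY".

May 9, 2025

Trigger date Apr 9, 2025 + 30 calendar days = May 9, 2025.
May 9, 2025 is a Friday and not a listed holiday, so it stands.
The final due date is May 9, 2025.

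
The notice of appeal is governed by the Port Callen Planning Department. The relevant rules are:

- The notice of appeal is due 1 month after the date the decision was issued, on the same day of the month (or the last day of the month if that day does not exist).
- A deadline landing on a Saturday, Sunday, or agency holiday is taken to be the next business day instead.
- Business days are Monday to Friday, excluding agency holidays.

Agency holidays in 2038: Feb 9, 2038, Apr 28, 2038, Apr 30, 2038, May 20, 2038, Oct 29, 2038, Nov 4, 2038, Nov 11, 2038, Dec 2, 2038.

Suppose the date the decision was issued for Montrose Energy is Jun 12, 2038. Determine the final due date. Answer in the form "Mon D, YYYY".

1 month from Jun 12, 2038 is Jul 12, 2038.
Jul 12, 2038 is a Monday and not a listed holiday, so it stands.
So the filing is due Jul 12, 2038.

Jul 12, 2038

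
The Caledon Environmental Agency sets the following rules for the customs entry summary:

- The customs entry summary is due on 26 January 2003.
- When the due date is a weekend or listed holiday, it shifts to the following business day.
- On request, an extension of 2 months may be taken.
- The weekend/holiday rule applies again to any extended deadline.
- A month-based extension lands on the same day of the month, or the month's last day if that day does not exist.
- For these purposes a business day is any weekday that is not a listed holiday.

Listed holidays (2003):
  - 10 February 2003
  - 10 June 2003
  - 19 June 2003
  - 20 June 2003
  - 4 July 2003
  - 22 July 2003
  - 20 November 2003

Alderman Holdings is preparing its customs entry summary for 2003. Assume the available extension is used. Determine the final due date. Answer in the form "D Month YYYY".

27 March 2003

Start from the fixed due date, 26 January 2003.
26 January 2003 is a Sunday; the next business day is 27 January 2003 (Monday).
Add 2 months to 27 January 2003: 27 March 2003.
27 March 2003 falls on a Thursday, which is a business day, so no adjustment is needed.
Final deadline: 27 March 2003.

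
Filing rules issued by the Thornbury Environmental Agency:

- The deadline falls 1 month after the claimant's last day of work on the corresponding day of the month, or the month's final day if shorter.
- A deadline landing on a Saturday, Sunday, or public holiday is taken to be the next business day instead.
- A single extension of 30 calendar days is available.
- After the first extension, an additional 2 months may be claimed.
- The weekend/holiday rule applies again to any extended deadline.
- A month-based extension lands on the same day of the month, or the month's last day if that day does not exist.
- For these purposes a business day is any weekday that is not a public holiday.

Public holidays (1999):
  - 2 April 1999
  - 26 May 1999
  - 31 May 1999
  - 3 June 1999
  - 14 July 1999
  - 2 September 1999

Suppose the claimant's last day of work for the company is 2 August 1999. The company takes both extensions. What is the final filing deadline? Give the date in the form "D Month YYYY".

1 month from 2 August 1999 is 2 September 1999.
Because 2 September 1999 is a listed holiday, the deadline becomes 3 September 1999 (Friday).
Add the 30 calendar-day extension to 3 September 1999: 3 October 1999.
3 October 1999 is a Sunday; the next business day is 4 October 1999 (Monday).
Applying the 2 months extension: 2 months after 4 October 1999 is 4 December 1999.
4 December 1999 is a Saturday; the next business day is 6 December 1999 (Monday).
Final deadline: 6 December 1999.

6 December 1999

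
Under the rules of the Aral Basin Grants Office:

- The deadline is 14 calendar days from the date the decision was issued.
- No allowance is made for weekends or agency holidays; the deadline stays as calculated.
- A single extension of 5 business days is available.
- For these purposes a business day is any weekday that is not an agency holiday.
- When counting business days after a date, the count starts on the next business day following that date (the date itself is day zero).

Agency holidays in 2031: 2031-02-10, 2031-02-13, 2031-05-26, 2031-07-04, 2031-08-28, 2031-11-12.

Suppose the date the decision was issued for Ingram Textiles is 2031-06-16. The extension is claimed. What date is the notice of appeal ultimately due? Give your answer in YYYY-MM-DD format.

14 calendar days after 2031-06-16 is 2031-06-30.
No adjustment is made for weekends or holidays, so 2031-06-30 stands.
Applying the 5-business-day extension: 5 business days after 2031-06-30 is 2031-07-08.
No adjustment is made for weekends or holidays, so 2031-07-08 stands.
So the filing is due 2031-07-08.

2031-07-08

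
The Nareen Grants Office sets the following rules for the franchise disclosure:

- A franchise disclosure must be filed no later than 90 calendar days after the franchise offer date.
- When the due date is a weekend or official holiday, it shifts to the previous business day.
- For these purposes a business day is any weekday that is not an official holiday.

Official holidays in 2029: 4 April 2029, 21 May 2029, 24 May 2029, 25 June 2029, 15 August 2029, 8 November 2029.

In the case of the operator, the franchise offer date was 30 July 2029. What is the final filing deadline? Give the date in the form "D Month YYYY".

From 30 July 2029, 90 calendar days later is 28 October 2029.
28 October 2029 falls on a Sunday. Rolling to the preceding business day gives 26 October 2029, a Friday.
The final due date is 26 October 2029.

26 October 2029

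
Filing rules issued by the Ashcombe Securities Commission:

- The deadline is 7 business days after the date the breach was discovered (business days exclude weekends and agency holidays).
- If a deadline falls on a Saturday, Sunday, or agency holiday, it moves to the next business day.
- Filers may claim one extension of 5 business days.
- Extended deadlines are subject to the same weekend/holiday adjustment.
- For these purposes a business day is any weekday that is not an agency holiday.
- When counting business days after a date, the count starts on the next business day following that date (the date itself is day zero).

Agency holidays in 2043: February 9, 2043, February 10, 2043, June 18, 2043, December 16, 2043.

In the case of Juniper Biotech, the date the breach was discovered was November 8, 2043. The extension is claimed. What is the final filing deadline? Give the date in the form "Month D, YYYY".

November 24, 2043

Starting the day after November 8, 2043 and counting 7 business days lands on November 17, 2043.
November 17, 2043 falls on a Tuesday, which is a business day, so no adjustment is needed.
Counting 5 further business days from November 17, 2043 reaches November 24, 2043.
November 24, 2043 falls on a Tuesday, which is a business day, so no adjustment is needed.
Deadline: November 24, 2043.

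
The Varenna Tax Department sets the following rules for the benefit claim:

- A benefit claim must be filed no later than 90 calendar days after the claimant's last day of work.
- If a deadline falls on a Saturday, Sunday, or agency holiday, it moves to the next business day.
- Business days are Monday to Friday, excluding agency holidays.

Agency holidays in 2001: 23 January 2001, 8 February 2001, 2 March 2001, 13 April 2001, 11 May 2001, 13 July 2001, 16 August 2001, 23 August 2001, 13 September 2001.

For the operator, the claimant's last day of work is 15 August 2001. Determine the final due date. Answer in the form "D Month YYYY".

Trigger date 15 August 2001 + 90 calendar days = 13 November 2001.
Since 13 November 2001 is a Tuesday and not a holiday, the date is unchanged.
So the filing is due 13 November 2001.

13 November 2001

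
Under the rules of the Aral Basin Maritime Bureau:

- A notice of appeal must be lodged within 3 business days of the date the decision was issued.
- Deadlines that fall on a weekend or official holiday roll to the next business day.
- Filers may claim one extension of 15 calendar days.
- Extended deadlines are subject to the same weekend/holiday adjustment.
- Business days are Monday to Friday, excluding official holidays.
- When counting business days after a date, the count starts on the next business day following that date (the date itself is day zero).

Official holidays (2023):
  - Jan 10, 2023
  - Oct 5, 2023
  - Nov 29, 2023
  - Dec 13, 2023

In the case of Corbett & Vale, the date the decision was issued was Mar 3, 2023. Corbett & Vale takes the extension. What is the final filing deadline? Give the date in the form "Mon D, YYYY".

3 business days after Mar 3, 2023, excluding weekends and holidays, is Mar 8, 2023.
Mar 8, 2023 (Wednesday) is already a business day.
Add the 15 calendar-day extension to Mar 8, 2023: Mar 23, 2023.
Since Mar 23, 2023 is a Thursday and not a holiday, the date is unchanged.
Final deadline: Mar 23, 2023.

Mar 23, 2023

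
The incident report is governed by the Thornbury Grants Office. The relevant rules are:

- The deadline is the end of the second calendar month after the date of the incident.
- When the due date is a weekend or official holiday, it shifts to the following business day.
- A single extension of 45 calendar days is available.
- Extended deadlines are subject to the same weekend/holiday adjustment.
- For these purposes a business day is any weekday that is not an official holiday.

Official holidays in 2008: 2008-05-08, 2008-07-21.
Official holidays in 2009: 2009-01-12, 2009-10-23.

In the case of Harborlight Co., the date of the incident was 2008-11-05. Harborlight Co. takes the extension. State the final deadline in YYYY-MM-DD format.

The second month after 2008-11-05 is January 2009, whose last day is 2009-01-31.
Because 2009-01-31 is a Saturday, the deadline becomes 2009-02-02 (Monday).
Applying the 45-calendar-day extension: 2009-02-02 + 45 days = 2009-03-19.
2009-03-19 (Thursday) is already a business day.
So the filing is due 2009-03-19.

2009-03-19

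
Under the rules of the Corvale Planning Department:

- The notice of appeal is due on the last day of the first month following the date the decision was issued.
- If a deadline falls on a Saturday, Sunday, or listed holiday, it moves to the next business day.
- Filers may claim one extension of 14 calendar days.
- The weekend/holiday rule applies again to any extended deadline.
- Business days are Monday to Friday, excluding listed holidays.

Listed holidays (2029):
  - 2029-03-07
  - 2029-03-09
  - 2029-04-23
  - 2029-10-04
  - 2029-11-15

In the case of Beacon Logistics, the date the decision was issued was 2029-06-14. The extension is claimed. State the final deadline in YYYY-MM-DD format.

2029-08-14

1 month after 2029-06-14 falls in July 2029; the last day of that month is 2029-07-31.
2029-07-31 (Tuesday) is already a business day.
With the 14-day extension, 2029-07-31 becomes 2029-08-14.
Since 2029-08-14 is a Tuesday and not a holiday, the date is unchanged.
So the filing is due 2029-08-14.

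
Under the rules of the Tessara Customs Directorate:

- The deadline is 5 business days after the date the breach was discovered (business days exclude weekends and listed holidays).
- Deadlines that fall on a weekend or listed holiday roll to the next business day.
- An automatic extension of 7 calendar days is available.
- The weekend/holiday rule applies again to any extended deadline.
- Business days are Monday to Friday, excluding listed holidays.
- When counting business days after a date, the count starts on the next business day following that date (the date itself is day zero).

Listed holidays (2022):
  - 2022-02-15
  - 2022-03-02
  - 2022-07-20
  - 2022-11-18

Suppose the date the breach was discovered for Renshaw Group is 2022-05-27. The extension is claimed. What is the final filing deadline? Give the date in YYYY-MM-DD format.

2022-06-10

Counting 5 business days after 2022-05-27 (skipping weekends and listed holidays) reaches 2022-06-03.
2022-06-03 is a Friday and not a listed holiday, so it stands.
Add the 7 calendar-day extension to 2022-06-03: 2022-06-10.
2022-06-10 is a Friday and not a listed holiday, so it stands.
Final deadline: 2022-06-10.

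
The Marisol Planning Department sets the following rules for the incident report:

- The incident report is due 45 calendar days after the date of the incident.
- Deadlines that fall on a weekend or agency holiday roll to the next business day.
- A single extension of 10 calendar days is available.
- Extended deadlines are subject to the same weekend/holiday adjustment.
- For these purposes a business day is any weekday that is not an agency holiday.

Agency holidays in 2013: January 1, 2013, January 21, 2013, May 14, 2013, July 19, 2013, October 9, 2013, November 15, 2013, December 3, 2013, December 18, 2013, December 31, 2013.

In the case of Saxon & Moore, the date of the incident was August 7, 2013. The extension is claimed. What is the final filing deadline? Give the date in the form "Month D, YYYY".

October 3, 2013

From August 7, 2013, 45 calendar days later is September 21, 2013.
September 21, 2013 is a Saturday, so it moves to the next business day, September 23, 2013 (Monday).
Applying the 10-calendar-day extension: September 23, 2013 + 10 days = October 3, 2013.
October 3, 2013 is a Thursday and not a listed holiday, so it stands.
Final deadline: October 3, 2013.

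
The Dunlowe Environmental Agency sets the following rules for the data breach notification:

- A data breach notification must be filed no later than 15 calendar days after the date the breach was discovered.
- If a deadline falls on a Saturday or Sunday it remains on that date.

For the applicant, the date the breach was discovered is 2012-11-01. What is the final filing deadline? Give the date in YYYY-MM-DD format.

From 2012-11-01, 15 calendar days later is 2012-11-16.
No adjustment is made for weekends or holidays, so 2012-11-16 stands.
The final due date is 2012-11-16.

2012-11-16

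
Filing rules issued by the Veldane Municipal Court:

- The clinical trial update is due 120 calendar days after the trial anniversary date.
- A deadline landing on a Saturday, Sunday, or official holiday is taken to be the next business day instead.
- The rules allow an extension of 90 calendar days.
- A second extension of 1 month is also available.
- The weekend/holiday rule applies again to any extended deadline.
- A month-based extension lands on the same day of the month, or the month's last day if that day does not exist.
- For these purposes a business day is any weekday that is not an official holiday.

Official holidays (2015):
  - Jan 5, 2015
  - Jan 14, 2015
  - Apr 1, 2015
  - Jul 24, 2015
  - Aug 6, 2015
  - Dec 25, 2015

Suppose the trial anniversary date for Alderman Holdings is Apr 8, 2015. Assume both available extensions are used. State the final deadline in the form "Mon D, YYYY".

Dec 7, 2015

120 calendar days after Apr 8, 2015 is Aug 6, 2015.
Aug 6, 2015 is a listed holiday; the next business day is Aug 7, 2015 (Friday).
With the 90-day extension, Aug 7, 2015 becomes Nov 5, 2015.
Since Nov 5, 2015 is a Thursday and not a holiday, the date is unchanged.
Add 1 month to Nov 5, 2015: Dec 5, 2015.
Because Dec 5, 2015 is a Saturday, the deadline becomes Dec 7, 2015 (Monday).
So the filing is due Dec 7, 2015.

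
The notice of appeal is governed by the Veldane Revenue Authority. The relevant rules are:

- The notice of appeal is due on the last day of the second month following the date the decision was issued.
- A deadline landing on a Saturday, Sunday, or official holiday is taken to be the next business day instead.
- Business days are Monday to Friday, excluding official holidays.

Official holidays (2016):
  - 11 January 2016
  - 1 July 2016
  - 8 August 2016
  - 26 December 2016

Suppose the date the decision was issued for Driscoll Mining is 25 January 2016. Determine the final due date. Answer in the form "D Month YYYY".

31 March 2016

2 months after 25 January 2016 falls in March 2016; the last day of that month is 31 March 2016.
Since 31 March 2016 is a Thursday and not a holiday, the date is unchanged.
Final deadline: 31 March 2016.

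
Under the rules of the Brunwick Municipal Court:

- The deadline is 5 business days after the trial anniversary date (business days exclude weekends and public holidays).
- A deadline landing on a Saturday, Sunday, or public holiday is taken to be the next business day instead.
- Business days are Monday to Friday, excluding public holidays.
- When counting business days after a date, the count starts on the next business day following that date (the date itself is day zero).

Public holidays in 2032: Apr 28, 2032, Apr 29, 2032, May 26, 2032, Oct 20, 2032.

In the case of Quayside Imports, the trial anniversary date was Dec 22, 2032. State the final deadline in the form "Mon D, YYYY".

Dec 29, 2032

Starting the day after Dec 22, 2032 and counting 5 business days lands on Dec 29, 2032.
Dec 29, 2032 (Wednesday) is already a business day.
The final due date is Dec 29, 2032.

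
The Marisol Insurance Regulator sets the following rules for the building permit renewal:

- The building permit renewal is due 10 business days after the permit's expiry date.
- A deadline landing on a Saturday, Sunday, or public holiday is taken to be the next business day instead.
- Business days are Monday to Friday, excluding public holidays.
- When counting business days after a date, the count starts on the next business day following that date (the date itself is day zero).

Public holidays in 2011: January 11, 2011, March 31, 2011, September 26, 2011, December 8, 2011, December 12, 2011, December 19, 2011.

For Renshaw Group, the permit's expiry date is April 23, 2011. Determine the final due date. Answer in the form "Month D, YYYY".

May 6, 2011

10 business days after April 23, 2011, excluding weekends and holidays, is May 6, 2011.
Since May 6, 2011 is a Friday and not a holiday, the date is unchanged.
The final due date is May 6, 2011.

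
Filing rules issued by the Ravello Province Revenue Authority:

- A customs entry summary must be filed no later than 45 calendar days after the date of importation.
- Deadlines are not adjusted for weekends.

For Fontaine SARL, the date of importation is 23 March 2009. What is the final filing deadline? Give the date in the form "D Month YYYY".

Adding 45 calendar days to 23 March 2009 gives 7 May 2009.
7 May 2009 is a Thursday; no weekend or holiday adjustment applies.
Final deadline: 7 May 2009.

7 May 2009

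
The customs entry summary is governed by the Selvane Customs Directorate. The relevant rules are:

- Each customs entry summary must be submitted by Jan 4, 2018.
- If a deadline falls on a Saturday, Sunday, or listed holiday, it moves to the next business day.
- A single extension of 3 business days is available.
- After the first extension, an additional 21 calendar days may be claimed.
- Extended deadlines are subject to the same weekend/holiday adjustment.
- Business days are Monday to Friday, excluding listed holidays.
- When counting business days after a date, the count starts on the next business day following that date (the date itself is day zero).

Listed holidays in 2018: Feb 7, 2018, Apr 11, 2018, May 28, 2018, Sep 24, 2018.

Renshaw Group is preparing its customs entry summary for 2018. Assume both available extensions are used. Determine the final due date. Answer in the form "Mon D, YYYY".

The statutory due date is Jan 4, 2018.
Jan 4, 2018 is a Thursday and not a listed holiday, so it stands.
The 3-business-day extension runs from Jan 4, 2018 to Jan 9, 2018.
Since Jan 9, 2018 is a Tuesday and not a holiday, the date is unchanged.
With the 21-day extension, Jan 9, 2018 becomes Jan 30, 2018.
Since Jan 30, 2018 is a Tuesday and not a holiday, the date is unchanged.
Final deadline: Jan 30, 2018.

Jan 30, 2018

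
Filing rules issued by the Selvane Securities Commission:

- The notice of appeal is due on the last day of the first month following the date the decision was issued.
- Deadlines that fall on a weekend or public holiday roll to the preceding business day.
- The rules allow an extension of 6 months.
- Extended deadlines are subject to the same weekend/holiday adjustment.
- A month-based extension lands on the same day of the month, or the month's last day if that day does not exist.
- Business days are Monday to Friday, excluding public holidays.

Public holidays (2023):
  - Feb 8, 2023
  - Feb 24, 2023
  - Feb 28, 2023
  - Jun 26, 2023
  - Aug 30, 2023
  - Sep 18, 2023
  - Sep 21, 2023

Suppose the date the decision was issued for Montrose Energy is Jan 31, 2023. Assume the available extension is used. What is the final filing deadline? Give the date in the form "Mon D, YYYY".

1 month after Jan 31, 2023 falls in February 2023; the last day of that month is Feb 28, 2023.
Feb 28, 2023 is a listed holiday; the preceding business day is Feb 27, 2023 (Monday).
Add 6 months to Feb 27, 2023: Aug 27, 2023.
Aug 27, 2023 is a Sunday, so it moves to the preceding business day, Aug 25, 2023 (Friday).
Final deadline: Aug 25, 2023.

Aug 25, 2023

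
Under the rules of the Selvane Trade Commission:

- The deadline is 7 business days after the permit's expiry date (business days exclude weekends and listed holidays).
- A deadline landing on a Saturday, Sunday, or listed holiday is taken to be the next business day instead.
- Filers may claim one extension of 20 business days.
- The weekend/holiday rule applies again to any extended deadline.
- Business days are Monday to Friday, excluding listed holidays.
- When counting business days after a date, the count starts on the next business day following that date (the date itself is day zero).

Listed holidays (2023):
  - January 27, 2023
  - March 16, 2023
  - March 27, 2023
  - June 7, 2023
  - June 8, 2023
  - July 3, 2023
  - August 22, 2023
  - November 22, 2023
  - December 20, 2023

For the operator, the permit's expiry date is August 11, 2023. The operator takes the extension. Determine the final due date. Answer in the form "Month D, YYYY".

Starting the day after August 11, 2023 and counting 7 business days lands on August 23, 2023.
Since August 23, 2023 is a Wednesday and not a holiday, the date is unchanged.
Counting 20 further business days from August 23, 2023 reaches September 20, 2023.
Since September 20, 2023 is a Wednesday and not a holiday, the date is unchanged.
Final deadline: September 20, 2023.

September 20, 2023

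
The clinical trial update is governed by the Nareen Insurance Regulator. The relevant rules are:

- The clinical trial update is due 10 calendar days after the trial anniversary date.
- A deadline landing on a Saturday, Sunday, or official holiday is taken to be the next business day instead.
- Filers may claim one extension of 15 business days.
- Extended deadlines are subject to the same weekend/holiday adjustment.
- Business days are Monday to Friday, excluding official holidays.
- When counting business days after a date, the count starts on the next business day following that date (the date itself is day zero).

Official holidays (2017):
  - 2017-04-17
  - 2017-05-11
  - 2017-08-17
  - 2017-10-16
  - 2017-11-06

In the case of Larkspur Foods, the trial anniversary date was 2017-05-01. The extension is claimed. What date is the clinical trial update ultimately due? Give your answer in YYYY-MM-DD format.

Trigger date 2017-05-01 + 10 calendar days = 2017-05-11.
2017-05-11 is a listed holiday, so it moves to the next business day, 2017-05-12 (Friday).
The 15-business-day extension runs from 2017-05-12 to 2017-06-02.
2017-06-02 falls on a Friday, which is a business day, so no adjustment is needed.
The final due date is 2017-06-02.

2017-06-02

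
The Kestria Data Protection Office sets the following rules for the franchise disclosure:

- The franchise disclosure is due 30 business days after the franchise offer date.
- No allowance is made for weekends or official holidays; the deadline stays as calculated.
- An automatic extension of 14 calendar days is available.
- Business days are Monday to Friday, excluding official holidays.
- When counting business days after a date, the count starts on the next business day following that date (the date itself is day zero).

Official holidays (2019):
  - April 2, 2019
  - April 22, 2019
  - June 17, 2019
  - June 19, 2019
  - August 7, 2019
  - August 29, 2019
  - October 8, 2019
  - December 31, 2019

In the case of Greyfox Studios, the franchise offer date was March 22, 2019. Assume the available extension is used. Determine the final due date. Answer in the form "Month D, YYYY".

May 21, 2019

Starting the day after March 22, 2019 and counting 30 business days lands on May 7, 2019.
May 7, 2019 falls on a Tuesday. The rules make no weekend/holiday allowance, so it remains May 7, 2019.
Add the 14 calendar-day extension to May 7, 2019: May 21, 2019.
No adjustment is made for weekends or holidays, so May 21, 2019 stands.
So the filing is due May 21, 2019.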